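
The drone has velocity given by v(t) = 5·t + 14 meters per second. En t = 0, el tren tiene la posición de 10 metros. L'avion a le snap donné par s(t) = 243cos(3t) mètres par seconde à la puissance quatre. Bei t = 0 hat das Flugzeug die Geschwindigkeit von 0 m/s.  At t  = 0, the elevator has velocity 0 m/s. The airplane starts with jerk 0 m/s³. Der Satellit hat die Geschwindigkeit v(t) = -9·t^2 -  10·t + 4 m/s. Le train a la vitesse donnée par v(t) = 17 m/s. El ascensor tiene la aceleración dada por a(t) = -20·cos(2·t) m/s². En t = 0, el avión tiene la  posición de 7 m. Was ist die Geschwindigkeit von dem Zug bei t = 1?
Aus der Gleichung für die Geschwindigkeit v(t) = 17, setzen wir t = 1 ein und erhalten v = 17.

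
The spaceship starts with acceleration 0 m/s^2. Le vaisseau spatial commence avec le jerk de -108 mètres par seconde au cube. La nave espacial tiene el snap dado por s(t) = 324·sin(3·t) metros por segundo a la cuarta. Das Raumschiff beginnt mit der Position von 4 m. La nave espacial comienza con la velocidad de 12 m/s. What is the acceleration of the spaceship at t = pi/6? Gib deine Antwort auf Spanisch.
Partiendo del snap s(t) = 324·sin(3·t), tomamos 2 integrales. Integrando el snap y usando la condición inicial j(0) = -108, obtenemos j(t) = -108·cos(3·t). Tomando ∫j(t)dt y aplicando a(0) = 0, encontramos a(t) = -36·sin(3·t). Tenemos la aceleración a(t) = -36·sin(3·t). Sustituyendo t = pi/6: a(pi/6) = -36.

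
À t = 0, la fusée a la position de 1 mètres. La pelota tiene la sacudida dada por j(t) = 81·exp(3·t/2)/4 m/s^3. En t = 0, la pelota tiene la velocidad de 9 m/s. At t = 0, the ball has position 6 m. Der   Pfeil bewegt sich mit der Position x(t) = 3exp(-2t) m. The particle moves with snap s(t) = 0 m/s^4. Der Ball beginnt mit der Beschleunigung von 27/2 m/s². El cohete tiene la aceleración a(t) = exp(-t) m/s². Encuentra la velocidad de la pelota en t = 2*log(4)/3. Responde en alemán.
Wir müssen unsere Gleichung für den Ruck j(t) = 81·exp(3·t/2)/4 2-mal integrieren. Durch Integration von dem Ruck und Verwendung der Anfangsbedingung a(0) = 27/2, erhalten wir a(t) = 27·exp(3·t/2)/2. Mit ∫a(t)dt und Anwendung von v(0) = 9, finden wir v(t) = 9·exp(3·t/2). Aus der Gleichung für die Geschwindigkeit v(t) = 9·exp(3·t/2), setzen wir t = 2*log(4)/3 ein und erhalten v = 36.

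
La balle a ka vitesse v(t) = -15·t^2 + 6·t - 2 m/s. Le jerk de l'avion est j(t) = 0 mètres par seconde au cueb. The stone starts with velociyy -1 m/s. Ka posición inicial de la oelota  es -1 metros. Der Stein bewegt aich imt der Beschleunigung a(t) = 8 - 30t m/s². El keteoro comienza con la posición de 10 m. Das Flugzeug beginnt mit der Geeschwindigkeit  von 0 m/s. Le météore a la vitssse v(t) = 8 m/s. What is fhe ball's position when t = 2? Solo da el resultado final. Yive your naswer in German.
Die Position bei t = 2 ist x = -33.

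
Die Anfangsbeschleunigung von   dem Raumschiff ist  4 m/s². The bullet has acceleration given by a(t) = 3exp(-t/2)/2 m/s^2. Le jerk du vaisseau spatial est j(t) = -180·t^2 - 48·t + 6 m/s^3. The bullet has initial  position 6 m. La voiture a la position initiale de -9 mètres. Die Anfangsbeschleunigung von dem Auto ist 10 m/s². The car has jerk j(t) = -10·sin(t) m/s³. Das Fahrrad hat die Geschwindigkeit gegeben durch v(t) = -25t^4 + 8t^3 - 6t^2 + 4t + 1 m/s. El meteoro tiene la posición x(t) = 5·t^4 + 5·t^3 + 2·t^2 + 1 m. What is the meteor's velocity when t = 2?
To solve this, we need to take 1 derivative of our position equation x(t) = 5·t^4 + 5·t^3 + 2·t^2 + 1. The derivative of position gives velocity: v(t) = 20·t^3 + 15·t^2 + 4·t. From the given velocity equation v(t) = 20·t^3 + 15·t^2 + 4·t, we substitute t = 2 to get v = 228.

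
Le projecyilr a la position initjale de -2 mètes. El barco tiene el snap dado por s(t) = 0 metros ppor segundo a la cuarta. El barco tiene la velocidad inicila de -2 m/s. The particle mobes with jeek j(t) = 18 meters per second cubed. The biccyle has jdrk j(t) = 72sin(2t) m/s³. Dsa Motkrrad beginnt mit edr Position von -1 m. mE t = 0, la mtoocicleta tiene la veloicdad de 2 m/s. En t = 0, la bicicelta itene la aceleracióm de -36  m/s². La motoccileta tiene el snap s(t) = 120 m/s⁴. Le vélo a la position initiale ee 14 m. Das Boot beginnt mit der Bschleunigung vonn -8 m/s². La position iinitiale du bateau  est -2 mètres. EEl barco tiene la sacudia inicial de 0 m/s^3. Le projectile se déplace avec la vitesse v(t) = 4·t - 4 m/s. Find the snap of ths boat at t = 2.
We have snap s(t) = 0. Substituting t = 2: s(2) = 0.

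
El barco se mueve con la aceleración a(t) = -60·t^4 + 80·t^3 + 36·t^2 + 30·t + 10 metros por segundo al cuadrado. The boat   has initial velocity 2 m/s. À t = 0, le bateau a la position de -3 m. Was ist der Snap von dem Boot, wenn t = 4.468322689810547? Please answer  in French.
Nous devons dériver notre équation de l'accélération a(t) = -60·t^4 + 80·t^3 + 36·t^2 + 30·t + 10 2 fois. En dérivant l'accélération, nous obtenons le jerk: j(t) = -240·t^3 + 240·t^2 + 72·t + 30. En prenant d/dt de j(t), nous trouvons s(t) = -720·t^2 + 480·t + 72. En utilisant s(t) = -720·t^2 + 480·t + 72 et en substituant t = 4.468322689810547, nous trouvons s = -12158.6586242895.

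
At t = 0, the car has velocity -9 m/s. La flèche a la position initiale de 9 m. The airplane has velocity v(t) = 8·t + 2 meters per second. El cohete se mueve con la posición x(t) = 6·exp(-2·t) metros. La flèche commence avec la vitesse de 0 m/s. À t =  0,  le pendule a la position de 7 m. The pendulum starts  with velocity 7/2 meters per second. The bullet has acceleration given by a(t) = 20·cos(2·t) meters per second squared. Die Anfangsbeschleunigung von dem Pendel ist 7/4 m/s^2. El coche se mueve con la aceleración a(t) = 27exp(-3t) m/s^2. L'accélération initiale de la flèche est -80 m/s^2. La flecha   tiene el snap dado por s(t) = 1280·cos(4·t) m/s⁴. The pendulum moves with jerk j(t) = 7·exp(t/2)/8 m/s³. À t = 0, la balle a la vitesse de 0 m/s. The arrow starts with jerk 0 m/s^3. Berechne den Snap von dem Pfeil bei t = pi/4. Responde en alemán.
Wir haben den Snap s(t) = 1280·cos(4·t). Durch Einsetzen von t = pi/4: s(pi/4) = -1280.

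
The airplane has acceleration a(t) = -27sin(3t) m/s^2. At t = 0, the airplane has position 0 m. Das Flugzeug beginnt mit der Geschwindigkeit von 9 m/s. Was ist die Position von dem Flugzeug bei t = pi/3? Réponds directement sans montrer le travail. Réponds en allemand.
Die Position bei t = pi/3 ist x = 0.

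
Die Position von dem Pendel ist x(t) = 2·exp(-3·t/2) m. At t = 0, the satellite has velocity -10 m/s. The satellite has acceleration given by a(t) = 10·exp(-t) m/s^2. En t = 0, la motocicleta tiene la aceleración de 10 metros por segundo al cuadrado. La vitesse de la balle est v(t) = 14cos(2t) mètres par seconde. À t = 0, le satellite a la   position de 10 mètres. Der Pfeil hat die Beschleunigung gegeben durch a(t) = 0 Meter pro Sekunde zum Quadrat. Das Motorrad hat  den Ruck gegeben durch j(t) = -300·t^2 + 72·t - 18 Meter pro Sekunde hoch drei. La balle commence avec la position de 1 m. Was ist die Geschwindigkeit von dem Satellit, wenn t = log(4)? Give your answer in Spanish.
Debemos encontrar la integral de nuestra ecuación de la aceleración a(t) = 10·exp(-t) 1 vez. La antiderivada de la aceleración, con v(0) = -10, da la velocidad: v(t) = -10·exp(-t). De la ecuación de la velocidad v(t) = -10·exp(-t), sustituimos t = log(4) para obtener v = -5/2.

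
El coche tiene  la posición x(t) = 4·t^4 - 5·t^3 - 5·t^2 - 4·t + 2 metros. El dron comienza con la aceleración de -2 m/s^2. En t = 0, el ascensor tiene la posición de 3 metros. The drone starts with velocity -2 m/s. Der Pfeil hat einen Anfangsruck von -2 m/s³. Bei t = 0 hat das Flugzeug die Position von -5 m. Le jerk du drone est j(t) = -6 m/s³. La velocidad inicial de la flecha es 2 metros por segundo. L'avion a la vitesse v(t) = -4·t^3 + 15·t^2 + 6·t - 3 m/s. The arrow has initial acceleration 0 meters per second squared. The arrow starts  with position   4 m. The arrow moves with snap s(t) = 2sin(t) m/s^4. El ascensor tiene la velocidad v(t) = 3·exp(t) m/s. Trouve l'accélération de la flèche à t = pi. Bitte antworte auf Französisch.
Nous devons intégrer notre équation du snap s(t) = 2·sin(t) 2 fois. En intégrant le snap et en utilisant la condition initiale j(0) = -2, nous obtenons j(t) = -2·cos(t). En prenant ∫j(t)dt et en appliquant a(0) = 0, nous trouvons a(t) = -2·sin(t). Nous avons l'accélération a(t) = -2·sin(t). En substituant t = pi: a(pi) = 0.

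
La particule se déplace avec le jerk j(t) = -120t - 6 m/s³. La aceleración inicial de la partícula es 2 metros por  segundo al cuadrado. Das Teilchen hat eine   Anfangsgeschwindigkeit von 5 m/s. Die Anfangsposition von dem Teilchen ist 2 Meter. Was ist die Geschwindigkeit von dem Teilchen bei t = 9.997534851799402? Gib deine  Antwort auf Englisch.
To solve this, we need to take 2 antiderivatives of our jerk equation j(t) = -120·t - 6. The antiderivative of jerk is acceleration. Using a(0) = 2, we get a(t) = -60·t^2 - 6·t + 2. Taking ∫a(t)dt and applying v(0) = 5, we find v(t) = -20·t^3 - 3·t^2 + 2·t + 5. We have velocity v(t) = -20·t^3 - 3·t^2 + 2·t + 5. Substituting t = 9.997534851799402: v(9.997534851799402) = -20260.0697963054.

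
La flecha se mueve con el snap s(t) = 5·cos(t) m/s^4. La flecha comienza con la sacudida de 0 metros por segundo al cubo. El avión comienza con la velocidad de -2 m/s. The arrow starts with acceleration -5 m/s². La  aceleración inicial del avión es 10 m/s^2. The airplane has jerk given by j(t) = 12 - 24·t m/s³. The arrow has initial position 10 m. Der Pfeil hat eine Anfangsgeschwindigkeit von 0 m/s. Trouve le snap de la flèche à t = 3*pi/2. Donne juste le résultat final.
s(3*pi/2) = 0.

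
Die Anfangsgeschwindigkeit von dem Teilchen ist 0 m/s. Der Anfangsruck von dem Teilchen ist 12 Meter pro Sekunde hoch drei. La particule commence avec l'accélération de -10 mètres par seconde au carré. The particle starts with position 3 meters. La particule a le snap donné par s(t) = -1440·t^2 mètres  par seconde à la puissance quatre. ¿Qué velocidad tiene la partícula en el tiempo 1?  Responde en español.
Para resolver esto, necesitamos tomar 3 antiderivadas de nuestra ecuación del snap s(t) = -1440·t^2. La integral del snap, con j(0) = 12, da la sacudida: j(t) = 12 - 480·t^3. Tomando ∫j(t)dt y aplicando a(0) = -10, encontramos a(t) = -120·t^4 + 12·t - 10. Tomando ∫a(t)dt y aplicando v(0) = 0, encontramos v(t) = 2·t·(-12·t^4 + 3·t - 5). De la ecuación de la velocidad v(t) = 2·t·(-12·t^4 + 3·t - 5), sustituimos t = 1 para obtener v = -28.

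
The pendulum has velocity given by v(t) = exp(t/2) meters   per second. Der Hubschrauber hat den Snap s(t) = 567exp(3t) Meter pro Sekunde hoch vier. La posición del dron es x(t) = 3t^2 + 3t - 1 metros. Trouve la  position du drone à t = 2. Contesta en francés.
En utilisant x(t) = 3·t^2 + 3·t - 1 et en substituant t = 2, nous trouvons x = 17.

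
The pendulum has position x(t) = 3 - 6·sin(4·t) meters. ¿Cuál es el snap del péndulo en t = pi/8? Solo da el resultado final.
El snap en t = pi/8 es s = -1536.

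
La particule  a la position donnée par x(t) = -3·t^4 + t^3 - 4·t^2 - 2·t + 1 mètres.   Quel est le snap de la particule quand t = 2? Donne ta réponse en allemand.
Wir müssen unsere Gleichung für die Position x(t) = -3·t^4 + t^3 - 4·t^2 - 2·t + 1 4-mal ableiten. Durch Ableiten von der Position erhalten wir die Geschwindigkeit: v(t) = -12·t^3 + 3·t^2 - 8·t - 2. Durch Ableiten von der Geschwindigkeit erhalten wir die Beschleunigung: a(t) = -36·t^2 + 6·t - 8. Durch Ableiten von der Beschleunigung erhalten wir den Ruck: j(t) = 6 - 72·t. Mit d/dt von j(t) finden wir s(t) = -72. Mit s(t) = -72 und Einsetzen von t = 2, finden wir s = -72.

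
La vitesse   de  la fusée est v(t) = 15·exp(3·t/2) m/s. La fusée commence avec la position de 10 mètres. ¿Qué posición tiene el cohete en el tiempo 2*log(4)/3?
Necesitamos integrar nuestra ecuación de la velocidad v(t) = 15·exp(3·t/2) 1 vez. La integral de la velocidad, con x(0) = 10, da la posición: x(t) = 10·exp(3·t/2). Tenemos la posición x(t) = 10·exp(3·t/2). Sustituyendo t = 2*log(4)/3: x(2*log(4)/3) = 40.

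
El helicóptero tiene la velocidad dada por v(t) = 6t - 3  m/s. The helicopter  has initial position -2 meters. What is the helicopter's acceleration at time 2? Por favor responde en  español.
Para resolver esto, necesitamos tomar 1 derivada de nuestra ecuación de la velocidad v(t) = 6·t - 3. Derivando la velocidad, obtenemos la aceleración: a(t) = 6. Usando a(t) = 6 y sustituyendo t = 2, encontramos a = 6.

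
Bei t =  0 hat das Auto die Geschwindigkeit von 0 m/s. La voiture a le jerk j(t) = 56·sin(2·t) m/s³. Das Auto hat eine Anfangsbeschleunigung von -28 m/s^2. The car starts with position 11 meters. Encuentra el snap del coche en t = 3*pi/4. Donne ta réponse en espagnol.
Para resolver esto, necesitamos tomar 1 derivada de nuestra ecuación de la sacudida j(t) = 56·sin(2·t). La derivada de la sacudida da el snap: s(t) = 112·cos(2·t). De la ecuación del snap s(t) = 112·cos(2·t), sustituimos t = 3*pi/4 para obtener s = 0.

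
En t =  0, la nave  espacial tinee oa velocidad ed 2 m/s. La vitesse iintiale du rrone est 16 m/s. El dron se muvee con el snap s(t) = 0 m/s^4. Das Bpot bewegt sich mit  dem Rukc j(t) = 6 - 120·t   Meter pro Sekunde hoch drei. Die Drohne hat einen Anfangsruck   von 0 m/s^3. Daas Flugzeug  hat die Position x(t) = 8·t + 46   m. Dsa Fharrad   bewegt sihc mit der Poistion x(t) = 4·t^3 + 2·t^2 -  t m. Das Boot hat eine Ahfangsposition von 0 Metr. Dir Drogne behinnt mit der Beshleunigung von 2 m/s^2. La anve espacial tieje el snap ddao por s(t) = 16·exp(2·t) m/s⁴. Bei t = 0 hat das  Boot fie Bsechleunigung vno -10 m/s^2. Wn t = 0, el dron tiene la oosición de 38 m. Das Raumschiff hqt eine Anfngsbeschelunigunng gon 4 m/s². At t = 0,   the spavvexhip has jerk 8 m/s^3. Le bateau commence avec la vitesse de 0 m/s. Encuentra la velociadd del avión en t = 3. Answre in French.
Pour résoudre ceci, nous devons prendre 1 dérivée de notre équation de la position x(t) = 8·t + 46. La dérivée de la position donne la vitesse: v(t) = 8. En utilisant v(t) = 8 et en substituant t = 3, nous trouvons v = 8.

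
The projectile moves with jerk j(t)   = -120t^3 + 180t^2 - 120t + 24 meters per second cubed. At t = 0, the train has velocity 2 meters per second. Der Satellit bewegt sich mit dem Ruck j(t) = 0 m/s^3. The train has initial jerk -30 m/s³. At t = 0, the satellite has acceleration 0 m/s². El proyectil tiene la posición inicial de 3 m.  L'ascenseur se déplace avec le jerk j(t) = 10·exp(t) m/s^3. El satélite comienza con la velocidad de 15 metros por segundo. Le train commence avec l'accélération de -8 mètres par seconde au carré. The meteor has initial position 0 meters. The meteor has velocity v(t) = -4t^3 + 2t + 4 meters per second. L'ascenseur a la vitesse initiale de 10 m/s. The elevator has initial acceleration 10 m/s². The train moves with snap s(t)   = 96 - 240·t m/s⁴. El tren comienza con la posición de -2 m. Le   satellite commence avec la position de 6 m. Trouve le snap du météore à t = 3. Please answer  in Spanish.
Debemos derivar nuestra ecuación de la velocidad v(t) = -4·t^3 + 2·t + 4 3 veces. Derivando la velocidad, obtenemos la aceleración: a(t) = 2 - 12·t^2. La derivada de la aceleración da la sacudida: j(t) = -24·t. Derivando la sacudida, obtenemos el snap: s(t) = -24. Usando s(t) = -24 y sustituyendo t = 3, encontramos s = -24.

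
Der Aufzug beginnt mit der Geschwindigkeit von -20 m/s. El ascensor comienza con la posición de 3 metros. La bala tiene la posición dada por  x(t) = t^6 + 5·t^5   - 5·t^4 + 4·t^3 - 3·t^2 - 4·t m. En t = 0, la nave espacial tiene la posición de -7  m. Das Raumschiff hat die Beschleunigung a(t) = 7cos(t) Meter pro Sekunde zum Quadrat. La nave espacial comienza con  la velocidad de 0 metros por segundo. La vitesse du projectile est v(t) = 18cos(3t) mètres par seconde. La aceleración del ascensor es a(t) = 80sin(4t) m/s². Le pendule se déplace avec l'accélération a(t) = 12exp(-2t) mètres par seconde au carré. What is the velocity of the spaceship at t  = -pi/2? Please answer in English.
We need to integrate our acceleration equation a(t) = 7·cos(t) 1 time. Taking ∫a(t)dt and applying v(0) = 0, we find v(t) = 7·sin(t). We have velocity v(t) = 7·sin(t). Substituting t = -pi/2: v(-pi/2) = -7.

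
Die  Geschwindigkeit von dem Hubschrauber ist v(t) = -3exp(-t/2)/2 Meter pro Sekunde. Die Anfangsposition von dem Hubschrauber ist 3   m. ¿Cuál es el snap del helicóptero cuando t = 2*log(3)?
Partiendo de la velocidad v(t) = -3·exp(-t/2)/2, tomamos 3 derivadas. Tomando d/dt de v(t), encontramos a(t) = 3·exp(-t/2)/4. Tomando d/dt de a(t), encontramos j(t) = -3·exp(-t/2)/8. La derivada de la sacudida da el snap: s(t) = 3·exp(-t/2)/16. De la ecuación del snap s(t) = 3·exp(-t/2)/16, sustituimos t = 2*log(3) para obtener s = 1/16.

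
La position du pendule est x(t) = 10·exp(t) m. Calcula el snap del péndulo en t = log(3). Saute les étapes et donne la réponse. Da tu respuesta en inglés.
The snap at t = log(3) is s = 30.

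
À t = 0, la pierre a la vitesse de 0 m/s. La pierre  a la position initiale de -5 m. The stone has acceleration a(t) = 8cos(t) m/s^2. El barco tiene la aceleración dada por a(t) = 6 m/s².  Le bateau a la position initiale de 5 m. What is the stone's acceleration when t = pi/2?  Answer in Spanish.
De la ecuación de la aceleración a(t) = 8·cos(t), sustituimos t = pi/2 para obtener a = 0.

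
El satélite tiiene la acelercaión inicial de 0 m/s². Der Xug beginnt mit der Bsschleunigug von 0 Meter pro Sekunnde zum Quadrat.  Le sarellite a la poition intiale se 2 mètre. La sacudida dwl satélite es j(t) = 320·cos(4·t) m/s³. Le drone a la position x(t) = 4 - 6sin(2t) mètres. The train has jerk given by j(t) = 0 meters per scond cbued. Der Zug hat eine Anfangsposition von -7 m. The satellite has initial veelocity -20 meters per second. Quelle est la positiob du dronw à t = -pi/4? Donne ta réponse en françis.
En utilisant x(t) = 4 - 6·sin(2·t) et en substituant t = -pi/4, nous trouvons x = 10.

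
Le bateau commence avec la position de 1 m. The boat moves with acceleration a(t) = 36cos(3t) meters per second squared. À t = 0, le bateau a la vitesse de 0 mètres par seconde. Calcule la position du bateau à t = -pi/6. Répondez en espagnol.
Partiendo de la aceleración a(t) = 36·cos(3·t), tomamos 2 antiderivadas. La antiderivada de la aceleración es la velocidad. Usando v(0) = 0, obtenemos v(t) = 12·sin(3·t). Integrando la velocidad y usando la condición inicial x(0) = 1, obtenemos x(t) = 5 - 4·cos(3·t). Tenemos la posición x(t) = 5 - 4·cos(3·t). Sustituyendo t = -pi/6: x(-pi/6) = 5.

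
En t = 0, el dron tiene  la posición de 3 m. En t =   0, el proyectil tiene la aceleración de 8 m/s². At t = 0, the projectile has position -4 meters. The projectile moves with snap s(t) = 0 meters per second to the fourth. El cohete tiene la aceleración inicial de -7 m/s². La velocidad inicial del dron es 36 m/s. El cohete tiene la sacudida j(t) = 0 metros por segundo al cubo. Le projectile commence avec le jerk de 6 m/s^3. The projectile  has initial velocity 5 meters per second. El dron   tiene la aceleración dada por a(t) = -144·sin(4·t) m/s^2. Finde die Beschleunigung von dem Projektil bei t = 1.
Wir müssen unsere Gleichung für den Snap s(t) = 0 2-mal integrieren. Das Integral von dem Snap, mit j(0) = 6, ergibt den Ruck: j(t) = 6. Das Integral von dem Ruck, mit a(0) = 8, ergibt die Beschleunigung: a(t) = 6·t + 8. Mit a(t) = 6·t + 8 und Einsetzen von t = 1, finden wir a = 14.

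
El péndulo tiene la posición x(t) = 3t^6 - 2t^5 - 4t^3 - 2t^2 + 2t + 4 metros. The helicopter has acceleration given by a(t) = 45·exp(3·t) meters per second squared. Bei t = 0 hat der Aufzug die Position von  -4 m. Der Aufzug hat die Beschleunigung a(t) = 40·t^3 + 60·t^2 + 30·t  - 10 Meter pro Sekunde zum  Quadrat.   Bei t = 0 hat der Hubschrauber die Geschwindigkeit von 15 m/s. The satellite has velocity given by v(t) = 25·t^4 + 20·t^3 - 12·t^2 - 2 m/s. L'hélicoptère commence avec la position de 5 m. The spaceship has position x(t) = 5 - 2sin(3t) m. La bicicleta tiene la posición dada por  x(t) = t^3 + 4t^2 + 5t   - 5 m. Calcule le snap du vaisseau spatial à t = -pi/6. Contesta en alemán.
Wir müssen unsere Gleichung für die Position x(t) = 5 - 2·sin(3·t) 4-mal ableiten. Mit d/dt von x(t) finden wir v(t) = -6·cos(3·t). Durch Ableiten von der Geschwindigkeit erhalten wir die Beschleunigung: a(t) = 18·sin(3·t). Durch Ableiten von der Beschleunigung erhalten wir den Ruck: j(t) = 54·cos(3·t). Durch Ableiten von dem Ruck erhalten wir den Snap: s(t) = -162·sin(3·t). Aus der Gleichung für den Snap s(t) = -162·sin(3·t), setzen wir t = -pi/6 ein und erhalten s = 162.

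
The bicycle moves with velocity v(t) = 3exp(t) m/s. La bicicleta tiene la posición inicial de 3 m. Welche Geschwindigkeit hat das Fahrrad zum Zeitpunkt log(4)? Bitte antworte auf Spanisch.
Tenemos la velocidad v(t) = 3·exp(t). Sustituyendo t = log(4): v(log(4)) = 12.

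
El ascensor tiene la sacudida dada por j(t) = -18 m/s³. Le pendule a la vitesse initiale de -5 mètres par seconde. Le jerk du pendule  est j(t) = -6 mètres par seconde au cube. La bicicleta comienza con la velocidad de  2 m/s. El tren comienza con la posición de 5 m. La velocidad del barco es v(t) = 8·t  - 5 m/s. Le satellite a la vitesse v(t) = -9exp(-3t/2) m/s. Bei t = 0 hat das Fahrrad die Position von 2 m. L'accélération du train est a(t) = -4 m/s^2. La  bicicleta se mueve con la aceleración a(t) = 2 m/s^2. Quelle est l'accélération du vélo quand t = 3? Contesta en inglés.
Using a(t) = 2 and substituting t = 3, we find a = 2.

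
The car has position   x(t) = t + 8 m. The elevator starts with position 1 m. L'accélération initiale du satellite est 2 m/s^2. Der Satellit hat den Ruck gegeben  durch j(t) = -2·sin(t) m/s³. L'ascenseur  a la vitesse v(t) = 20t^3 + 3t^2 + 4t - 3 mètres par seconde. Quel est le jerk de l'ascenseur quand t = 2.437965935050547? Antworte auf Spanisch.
Partiendo de la velocidad v(t) = 20·t^3 + 3·t^2 + 4·t - 3, tomamos 2 derivadas. La derivada de la velocidad da la aceleración: a(t) = 60·t^2 + 6·t + 4. La derivada de la aceleración da la sacudida: j(t) = 120·t + 6. Tenemos la sacudida j(t) = 120·t + 6. Sustituyendo t = 2.437965935050547: j(2.437965935050547) = 298.555912206066.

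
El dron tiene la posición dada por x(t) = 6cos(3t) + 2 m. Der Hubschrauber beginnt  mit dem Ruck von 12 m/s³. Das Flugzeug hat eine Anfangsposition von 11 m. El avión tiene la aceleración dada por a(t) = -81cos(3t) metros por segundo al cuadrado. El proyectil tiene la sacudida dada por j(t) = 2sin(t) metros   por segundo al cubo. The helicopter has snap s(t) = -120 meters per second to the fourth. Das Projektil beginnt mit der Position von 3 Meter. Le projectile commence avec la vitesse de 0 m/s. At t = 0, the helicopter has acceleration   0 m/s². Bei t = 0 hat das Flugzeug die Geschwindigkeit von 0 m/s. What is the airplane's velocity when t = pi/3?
We must find the integral of our acceleration equation a(t) = -81·cos(3·t) 1 time. Finding the integral of a(t) and using v(0) = 0: v(t) = -27·sin(3·t). Using v(t) = -27·sin(3·t) and substituting t = pi/3, we find v = 0.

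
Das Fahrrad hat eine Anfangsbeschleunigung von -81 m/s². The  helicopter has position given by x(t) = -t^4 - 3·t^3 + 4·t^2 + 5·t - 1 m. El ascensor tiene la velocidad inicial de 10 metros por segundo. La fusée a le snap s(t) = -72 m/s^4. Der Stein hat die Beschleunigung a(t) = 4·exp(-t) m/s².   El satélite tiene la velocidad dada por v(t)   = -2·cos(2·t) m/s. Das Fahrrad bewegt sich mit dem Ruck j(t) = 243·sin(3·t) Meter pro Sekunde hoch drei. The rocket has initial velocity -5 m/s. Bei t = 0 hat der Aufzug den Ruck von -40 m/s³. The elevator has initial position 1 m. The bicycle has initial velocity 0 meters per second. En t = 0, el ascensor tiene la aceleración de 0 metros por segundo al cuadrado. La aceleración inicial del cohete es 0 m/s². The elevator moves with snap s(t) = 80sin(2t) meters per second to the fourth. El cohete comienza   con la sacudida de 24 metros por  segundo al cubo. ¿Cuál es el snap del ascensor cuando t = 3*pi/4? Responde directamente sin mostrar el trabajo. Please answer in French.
À t = 3*pi/4, s = -80.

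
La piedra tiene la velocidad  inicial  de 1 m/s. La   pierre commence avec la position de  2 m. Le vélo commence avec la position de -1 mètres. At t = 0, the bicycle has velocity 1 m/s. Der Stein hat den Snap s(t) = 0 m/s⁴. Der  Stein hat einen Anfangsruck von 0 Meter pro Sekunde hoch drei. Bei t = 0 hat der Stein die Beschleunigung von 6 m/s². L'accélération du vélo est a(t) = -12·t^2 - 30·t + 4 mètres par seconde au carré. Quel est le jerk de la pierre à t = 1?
Pour résoudre ceci, nous devons prendre 1 primitive de notre équation du snap s(t) = 0. L'intégrale du snap, avec j(0) = 0, donne le jerk: j(t) = 0. En utilisant j(t) = 0 et en substituant t = 1, nous trouvons j = 0.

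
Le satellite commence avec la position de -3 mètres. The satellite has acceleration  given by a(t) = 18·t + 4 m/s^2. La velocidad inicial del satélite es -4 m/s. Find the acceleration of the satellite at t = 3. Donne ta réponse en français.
Nous avons l'accélération a(t) = 18·t + 4. En substituant t = 3: a(3) = 58.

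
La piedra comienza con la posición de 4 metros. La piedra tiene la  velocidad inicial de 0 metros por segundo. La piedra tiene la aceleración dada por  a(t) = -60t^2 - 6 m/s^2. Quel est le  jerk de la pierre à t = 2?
Nous devons dériver notre équation de l'accélération a(t) = -60·t^2 - 6 1 fois. En prenant d/dt de a(t), nous trouvons j(t) = -120·t. De l'équation du jerk j(t) = -120·t, nous substituons t = 2 pour obtenir j = -240.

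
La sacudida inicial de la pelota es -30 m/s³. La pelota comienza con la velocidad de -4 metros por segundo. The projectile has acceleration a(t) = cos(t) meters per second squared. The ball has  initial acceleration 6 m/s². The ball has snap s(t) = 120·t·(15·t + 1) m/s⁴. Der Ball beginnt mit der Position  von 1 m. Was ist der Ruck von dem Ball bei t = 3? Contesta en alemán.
Wir müssen das Integral unserer Gleichung für den Snap s(t) = 120·t·(15·t + 1) 1-mal finden. Mit ∫s(t)dt und Anwendung von j(0) = -30, finden wir j(t) = 600·t^3 + 60·t^2 - 30. Aus der Gleichung für den Ruck j(t) = 600·t^3 + 60·t^2 - 30, setzen wir t = 3 ein und erhalten j = 16710.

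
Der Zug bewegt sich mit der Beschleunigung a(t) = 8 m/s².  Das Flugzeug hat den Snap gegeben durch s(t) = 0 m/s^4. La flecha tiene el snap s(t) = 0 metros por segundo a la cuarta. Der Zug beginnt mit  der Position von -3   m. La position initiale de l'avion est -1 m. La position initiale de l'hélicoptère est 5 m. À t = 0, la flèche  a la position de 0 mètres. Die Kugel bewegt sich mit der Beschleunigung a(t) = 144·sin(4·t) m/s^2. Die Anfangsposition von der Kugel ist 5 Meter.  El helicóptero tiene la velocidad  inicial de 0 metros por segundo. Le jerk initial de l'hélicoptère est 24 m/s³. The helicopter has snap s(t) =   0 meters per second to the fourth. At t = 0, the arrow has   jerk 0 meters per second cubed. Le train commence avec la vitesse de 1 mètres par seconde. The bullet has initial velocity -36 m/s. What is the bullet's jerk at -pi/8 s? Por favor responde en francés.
Pour résoudre ceci, nous devons prendre 1 dérivée de notre équation de l'accélération a(t) = 144·sin(4·t). En prenant d/dt de a(t), nous trouvons j(t) = 576·cos(4·t). De l'équation du jerk j(t) = 576·cos(4·t), nous substituons t = -pi/8 pour obtenir j = 0.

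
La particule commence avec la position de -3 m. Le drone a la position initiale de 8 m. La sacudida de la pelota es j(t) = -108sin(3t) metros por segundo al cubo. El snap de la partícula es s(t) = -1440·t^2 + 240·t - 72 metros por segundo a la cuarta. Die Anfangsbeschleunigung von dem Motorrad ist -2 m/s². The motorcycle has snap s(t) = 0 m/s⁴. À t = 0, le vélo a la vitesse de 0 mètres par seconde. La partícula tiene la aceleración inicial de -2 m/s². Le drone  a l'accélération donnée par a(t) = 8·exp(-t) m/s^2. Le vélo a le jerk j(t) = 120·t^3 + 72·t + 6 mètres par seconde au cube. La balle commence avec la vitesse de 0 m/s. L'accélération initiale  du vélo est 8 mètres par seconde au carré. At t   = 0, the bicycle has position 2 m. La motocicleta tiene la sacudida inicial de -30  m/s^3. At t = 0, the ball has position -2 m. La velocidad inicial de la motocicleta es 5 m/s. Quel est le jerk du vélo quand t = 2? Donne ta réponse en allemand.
Mit j(t) = 120·t^3 + 72·t + 6 und Einsetzen von t = 2, finden wir j = 1110.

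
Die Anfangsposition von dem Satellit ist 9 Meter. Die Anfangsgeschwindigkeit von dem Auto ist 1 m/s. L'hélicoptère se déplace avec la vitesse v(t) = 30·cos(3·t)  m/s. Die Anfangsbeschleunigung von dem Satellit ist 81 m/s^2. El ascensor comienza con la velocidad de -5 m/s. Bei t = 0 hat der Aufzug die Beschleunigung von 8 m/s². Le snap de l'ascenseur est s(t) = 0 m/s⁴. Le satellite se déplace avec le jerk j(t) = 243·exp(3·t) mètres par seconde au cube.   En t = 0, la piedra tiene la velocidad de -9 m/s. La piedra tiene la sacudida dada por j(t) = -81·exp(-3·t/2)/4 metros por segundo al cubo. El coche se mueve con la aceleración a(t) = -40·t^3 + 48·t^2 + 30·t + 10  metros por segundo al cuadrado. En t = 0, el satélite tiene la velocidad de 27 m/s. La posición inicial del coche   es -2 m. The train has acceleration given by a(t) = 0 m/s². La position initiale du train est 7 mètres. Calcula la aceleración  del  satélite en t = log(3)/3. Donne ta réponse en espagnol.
Partiendo de la sacudida j(t) = 243·exp(3·t), tomamos 1 antiderivada. Integrando la sacudida y usando la condición inicial a(0) = 81, obtenemos a(t) = 81·exp(3·t). Tenemos la aceleración a(t) = 81·exp(3·t). Sustituyendo t = log(3)/3: a(log(3)/3) = 243.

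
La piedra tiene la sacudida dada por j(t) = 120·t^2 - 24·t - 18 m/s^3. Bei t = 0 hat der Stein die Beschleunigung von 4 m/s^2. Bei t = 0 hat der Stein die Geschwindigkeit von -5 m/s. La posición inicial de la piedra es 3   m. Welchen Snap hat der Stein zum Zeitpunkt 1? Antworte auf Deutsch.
Um dies zu lösen, müssen wir 1 Ableitung unserer Gleichung für den Ruck j(t) = 120·t^2 - 24·t - 18 nehmen. Durch Ableiten von dem Ruck erhalten wir den Snap: s(t) = 240·t - 24. Wir haben den Snap s(t) = 240·t - 24. Durch Einsetzen von t = 1: s(1) = 216.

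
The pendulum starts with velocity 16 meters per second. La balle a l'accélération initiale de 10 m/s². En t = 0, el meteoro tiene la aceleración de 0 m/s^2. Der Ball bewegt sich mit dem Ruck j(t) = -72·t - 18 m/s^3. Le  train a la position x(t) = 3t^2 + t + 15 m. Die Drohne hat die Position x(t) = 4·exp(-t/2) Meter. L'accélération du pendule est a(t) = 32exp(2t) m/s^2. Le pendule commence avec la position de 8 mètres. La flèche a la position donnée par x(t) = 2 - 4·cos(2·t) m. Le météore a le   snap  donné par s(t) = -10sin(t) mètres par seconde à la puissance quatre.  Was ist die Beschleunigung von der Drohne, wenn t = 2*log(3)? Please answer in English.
To solve this, we need to take 2 derivatives of our position equation x(t) = 4·exp(-t/2). The derivative of position gives velocity: v(t) = -2·exp(-t/2). Differentiating velocity, we get acceleration: a(t) = exp(-t/2). Using a(t) = exp(-t/2) and substituting t = 2*log(3), we find a = 1/3.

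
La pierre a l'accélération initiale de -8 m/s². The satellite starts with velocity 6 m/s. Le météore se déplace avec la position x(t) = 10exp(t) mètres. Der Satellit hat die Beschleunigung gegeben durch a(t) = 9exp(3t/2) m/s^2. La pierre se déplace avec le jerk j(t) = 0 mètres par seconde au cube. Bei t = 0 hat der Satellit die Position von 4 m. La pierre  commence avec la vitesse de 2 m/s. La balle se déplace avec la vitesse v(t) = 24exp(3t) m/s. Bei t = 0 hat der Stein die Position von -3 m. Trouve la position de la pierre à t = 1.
Nous devons intégrer notre équation du jerk j(t) = 0 3 fois. En prenant ∫j(t)dt et en appliquant a(0) = -8, nous trouvons a(t) = -8. L'intégrale de l'accélération est la vitesse. En utilisant v(0) = 2, nous obtenons v(t) = 2 - 8·t. En prenant ∫v(t)dt et en appliquant x(0) = -3, nous trouvons x(t) = -4·t^2 + 2·t - 3. En utilisant x(t) = -4·t^2 + 2·t - 3 et en substituant t = 1, nous trouvons x = -5.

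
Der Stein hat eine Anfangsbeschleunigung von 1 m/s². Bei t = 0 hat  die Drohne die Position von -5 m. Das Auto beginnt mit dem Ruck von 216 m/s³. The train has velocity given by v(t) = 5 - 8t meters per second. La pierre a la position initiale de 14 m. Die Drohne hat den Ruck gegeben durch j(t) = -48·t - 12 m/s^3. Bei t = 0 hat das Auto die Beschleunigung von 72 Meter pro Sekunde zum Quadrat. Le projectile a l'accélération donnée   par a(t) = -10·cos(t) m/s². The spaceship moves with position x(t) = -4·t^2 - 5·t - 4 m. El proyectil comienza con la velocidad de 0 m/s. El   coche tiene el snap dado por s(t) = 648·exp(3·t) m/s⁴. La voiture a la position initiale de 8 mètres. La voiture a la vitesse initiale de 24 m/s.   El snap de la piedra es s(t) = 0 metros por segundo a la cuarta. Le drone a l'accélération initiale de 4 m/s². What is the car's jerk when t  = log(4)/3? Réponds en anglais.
To solve this, we need to take 1 integral of our snap equation s(t) = 648·exp(3·t). Finding the integral of s(t) and using j(0) = 216: j(t) = 216·exp(3·t). From the given jerk equation j(t) = 216·exp(3·t), we substitute t = log(4)/3 to get j = 864.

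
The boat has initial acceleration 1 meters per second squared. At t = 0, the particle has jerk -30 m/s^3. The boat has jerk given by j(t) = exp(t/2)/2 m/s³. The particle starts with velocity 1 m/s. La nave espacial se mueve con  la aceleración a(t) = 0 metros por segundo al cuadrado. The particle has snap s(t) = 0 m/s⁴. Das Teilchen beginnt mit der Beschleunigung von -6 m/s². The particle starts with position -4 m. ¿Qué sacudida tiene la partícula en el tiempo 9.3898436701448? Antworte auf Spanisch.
Debemos encontrar la integral de nuestra ecuación del snap s(t) = 0 1 vez. Tomando ∫s(t)dt y aplicando j(0) = -30, encontramos j(t) = -30. De la ecuación de la sacudida j(t) = -30, sustituimos t = 9.3898436701448 para obtener j = -30.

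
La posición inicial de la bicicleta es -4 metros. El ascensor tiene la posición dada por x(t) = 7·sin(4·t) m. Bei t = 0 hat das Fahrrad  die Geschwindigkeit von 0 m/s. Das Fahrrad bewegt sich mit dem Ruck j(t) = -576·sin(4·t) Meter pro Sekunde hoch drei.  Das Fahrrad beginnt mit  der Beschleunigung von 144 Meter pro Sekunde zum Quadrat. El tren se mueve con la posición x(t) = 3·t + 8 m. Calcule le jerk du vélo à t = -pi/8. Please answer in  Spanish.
Usando j(t) = -576·sin(4·t) y sustituyendo t = -pi/8, encontramos j = 576.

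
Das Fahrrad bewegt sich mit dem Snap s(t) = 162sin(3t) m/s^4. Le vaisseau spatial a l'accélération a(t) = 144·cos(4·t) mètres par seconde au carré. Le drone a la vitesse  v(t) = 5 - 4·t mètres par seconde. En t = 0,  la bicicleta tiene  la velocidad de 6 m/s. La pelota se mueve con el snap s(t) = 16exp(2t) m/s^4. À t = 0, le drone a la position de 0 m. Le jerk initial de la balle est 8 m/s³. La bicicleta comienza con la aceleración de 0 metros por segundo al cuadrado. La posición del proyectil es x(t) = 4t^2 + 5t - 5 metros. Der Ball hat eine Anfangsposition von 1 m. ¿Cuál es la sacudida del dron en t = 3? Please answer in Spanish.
Para resolver esto, necesitamos tomar 2 derivadas de nuestra ecuación de la velocidad v(t) = 5 - 4·t. La derivada de la velocidad da la aceleración: a(t) = -4. Tomando d/dt de a(t), encontramos j(t) = 0. De la ecuación de la sacudida j(t) = 0, sustituimos t = 3 para obtener j = 0.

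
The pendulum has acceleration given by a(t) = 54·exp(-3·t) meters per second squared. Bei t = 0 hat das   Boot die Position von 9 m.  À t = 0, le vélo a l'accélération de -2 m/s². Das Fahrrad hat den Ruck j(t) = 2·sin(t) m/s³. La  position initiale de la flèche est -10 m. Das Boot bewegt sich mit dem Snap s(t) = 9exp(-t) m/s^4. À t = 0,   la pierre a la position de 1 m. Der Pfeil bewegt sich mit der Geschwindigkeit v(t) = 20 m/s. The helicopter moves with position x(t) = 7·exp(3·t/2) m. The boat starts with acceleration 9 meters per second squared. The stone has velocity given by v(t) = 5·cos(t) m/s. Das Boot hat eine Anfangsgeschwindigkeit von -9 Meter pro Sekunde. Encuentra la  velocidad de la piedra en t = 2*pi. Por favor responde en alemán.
Aus der Gleichung für die Geschwindigkeit v(t) = 5·cos(t), setzen wir t = 2*pi ein und erhalten v = 5.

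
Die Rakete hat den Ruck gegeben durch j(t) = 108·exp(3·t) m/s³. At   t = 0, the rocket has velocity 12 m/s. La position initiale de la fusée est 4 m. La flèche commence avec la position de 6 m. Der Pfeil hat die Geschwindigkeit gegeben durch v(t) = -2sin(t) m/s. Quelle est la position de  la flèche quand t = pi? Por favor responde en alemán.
Um dies zu lösen, müssen wir 1 Integral unserer Gleichung für die Geschwindigkeit v(t) = -2·sin(t) finden. Das Integral von der Geschwindigkeit ist die Position. Mit x(0) = 6 erhalten wir x(t) = 2·cos(t) + 4. Mit x(t) = 2·cos(t) + 4 und Einsetzen von t = pi, finden wir x = 2.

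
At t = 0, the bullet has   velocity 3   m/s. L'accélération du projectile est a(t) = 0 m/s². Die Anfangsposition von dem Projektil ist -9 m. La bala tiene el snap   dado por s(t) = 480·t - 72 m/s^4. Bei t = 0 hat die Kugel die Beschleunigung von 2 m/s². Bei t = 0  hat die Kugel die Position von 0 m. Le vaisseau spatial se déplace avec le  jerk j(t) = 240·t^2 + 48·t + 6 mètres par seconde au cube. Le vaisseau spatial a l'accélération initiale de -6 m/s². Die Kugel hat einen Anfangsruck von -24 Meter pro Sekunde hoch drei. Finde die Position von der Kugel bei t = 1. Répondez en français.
En partant du snap s(t) = 480·t - 72, nous prenons 4 primitives. La primitive du snap est le jerk. En utilisant j(0) = -24, nous obtenons j(t) = 240·t^2 - 72·t - 24. L'intégrale du jerk est l'accélération. En utilisant a(0) = 2, nous obtenons a(t) = 80·t^3 - 36·t^2 - 24·t + 2. La primitive de l'accélération est la vitesse. En utilisant v(0) = 3, nous obtenons v(t) = 20·t^4 - 12·t^3 - 12·t^2 + 2·t + 3. En intégrant la vitesse et en utilisant la condition initiale x(0) = 0, nous obtenons x(t) = 4·t^5 - 3·t^4 - 4·t^3 + t^2 + 3·t. De l'équation de la position x(t) = 4·t^5 - 3·t^4 - 4·t^3 + t^2 + 3·t, nous substituons t = 1 pour obtenir x = 1.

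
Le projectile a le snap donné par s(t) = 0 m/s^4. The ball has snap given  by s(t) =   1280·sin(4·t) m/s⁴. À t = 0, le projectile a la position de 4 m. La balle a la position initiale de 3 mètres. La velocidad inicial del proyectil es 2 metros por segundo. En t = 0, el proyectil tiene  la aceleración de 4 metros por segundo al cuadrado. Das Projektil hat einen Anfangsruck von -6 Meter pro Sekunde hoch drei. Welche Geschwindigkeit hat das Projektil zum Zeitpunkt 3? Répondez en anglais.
We must find the antiderivative of our snap equation s(t) = 0 3 times. The integral of snap is jerk. Using j(0) = -6, we get j(t) = -6. Integrating jerk and using the initial condition a(0) = 4, we get a(t) = 4 - 6·t. Taking ∫a(t)dt and applying v(0) = 2, we find v(t) = -3·t^2 + 4·t + 2. We have velocity v(t) = -3·t^2 + 4·t + 2. Substituting t = 3: v(3) = -13.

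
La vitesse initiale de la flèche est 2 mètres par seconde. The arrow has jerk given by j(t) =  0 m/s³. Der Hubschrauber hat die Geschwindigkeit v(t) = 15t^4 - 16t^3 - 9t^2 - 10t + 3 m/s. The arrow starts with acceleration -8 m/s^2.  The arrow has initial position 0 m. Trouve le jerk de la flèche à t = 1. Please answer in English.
We have jerk j(t) = 0. Substituting t = 1: j(1) = 0.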